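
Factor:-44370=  - 2^1*3^2*5^1*17^1 * 29^1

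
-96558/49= - 13794/7=-1970.57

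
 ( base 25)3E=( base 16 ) 59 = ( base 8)131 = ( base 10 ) 89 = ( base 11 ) 81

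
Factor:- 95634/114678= -231/277 = -3^1*7^1*11^1 * 277^( - 1)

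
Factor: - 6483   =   - 3^1*2161^1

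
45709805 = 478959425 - 433249620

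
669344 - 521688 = 147656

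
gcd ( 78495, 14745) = 15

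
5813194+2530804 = 8343998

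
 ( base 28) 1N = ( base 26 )1P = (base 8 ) 63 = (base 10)51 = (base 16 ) 33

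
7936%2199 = 1339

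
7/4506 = 7/4506 = 0.00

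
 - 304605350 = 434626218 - 739231568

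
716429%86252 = 26413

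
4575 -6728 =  - 2153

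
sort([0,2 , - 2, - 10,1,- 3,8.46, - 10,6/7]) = [ - 10,  -  10,  -  3  , - 2 , 0, 6/7 , 1,2,  8.46 ] 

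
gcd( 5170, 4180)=110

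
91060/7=13008 + 4/7 = 13008.57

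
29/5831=29/5831 = 0.00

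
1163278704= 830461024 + 332817680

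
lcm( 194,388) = 388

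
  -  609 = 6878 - 7487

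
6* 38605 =231630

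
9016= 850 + 8166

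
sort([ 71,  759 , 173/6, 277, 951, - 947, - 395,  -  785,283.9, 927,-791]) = [ - 947 ,  -  791, - 785, - 395,173/6, 71 , 277, 283.9, 759, 927,951]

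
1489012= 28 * 53179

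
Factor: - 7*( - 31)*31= 7^1*31^2 = 6727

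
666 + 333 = 999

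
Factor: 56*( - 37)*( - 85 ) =176120 = 2^3*5^1*7^1 * 17^1 * 37^1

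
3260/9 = 3260/9=362.22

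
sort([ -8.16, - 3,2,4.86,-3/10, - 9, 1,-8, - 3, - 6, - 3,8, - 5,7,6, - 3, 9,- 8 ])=[ - 9, - 8.16, - 8,-8, - 6, - 5, - 3, - 3,  -  3,  -  3,-3/10,  1,2,  4.86,6,7,8,9]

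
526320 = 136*3870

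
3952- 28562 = -24610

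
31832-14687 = 17145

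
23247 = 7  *3321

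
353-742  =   - 389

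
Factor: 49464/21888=687/304= 2^(-4) * 3^1 * 19^(- 1)* 229^1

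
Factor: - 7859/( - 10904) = 2^( - 3 )*47^( - 1 )*271^1 = 271/376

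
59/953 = 59/953=0.06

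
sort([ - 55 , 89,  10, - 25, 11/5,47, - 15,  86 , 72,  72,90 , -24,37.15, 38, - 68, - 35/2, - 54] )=[ -68, - 55, - 54,-25, - 24, - 35/2, - 15, 11/5,10, 37.15,38,47,72,  72,86,  89, 90]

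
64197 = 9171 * 7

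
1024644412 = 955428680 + 69215732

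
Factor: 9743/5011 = 5011^(  -  1)* 9743^1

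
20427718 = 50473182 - 30045464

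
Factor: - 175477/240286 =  - 463/634 = -  2^( - 1 ) * 317^( - 1 )*463^1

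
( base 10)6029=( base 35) 4W9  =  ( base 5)143104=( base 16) 178D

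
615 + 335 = 950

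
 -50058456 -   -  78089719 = 28031263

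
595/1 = 595 = 595.00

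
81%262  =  81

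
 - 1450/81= -18 + 8/81  =  -17.90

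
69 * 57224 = 3948456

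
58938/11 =5358 = 5358.00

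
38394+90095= 128489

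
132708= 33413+99295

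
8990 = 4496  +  4494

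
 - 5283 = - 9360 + 4077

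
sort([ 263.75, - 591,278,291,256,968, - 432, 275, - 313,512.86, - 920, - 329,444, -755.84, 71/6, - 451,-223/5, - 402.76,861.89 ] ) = [ - 920, - 755.84, - 591, -451, - 432, - 402.76, - 329, - 313, - 223/5,71/6,256,263.75,275, 278,291,444,512.86, 861.89,968 ] 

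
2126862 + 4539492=6666354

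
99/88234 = 99/88234 = 0.00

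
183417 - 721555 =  - 538138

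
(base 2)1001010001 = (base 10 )593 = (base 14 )305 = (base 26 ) ml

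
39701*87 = 3453987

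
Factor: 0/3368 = 0 = 0^1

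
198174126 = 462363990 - 264189864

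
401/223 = 1 + 178/223  =  1.80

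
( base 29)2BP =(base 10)2026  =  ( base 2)11111101010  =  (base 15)901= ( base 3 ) 2210001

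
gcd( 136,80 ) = 8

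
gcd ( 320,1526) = 2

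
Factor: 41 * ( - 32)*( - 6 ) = 7872 =2^6*3^1 * 41^1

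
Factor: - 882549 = -3^3*32687^1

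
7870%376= 350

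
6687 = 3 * 2229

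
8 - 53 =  - 45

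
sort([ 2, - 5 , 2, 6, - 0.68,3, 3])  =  [ - 5, - 0.68, 2,2,  3, 3, 6]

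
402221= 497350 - 95129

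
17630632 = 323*54584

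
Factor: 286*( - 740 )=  - 211640 =-  2^3*5^1*11^1*13^1 * 37^1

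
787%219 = 130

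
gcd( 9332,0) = 9332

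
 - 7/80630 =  - 1 + 80623/80630=- 0.00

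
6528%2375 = 1778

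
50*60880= 3044000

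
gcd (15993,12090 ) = 3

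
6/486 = 1/81 = 0.01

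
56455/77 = 8065/11 = 733.18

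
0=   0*10602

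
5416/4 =1354 = 1354.00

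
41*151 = 6191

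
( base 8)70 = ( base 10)56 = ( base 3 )2002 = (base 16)38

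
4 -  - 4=8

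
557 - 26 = 531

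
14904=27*552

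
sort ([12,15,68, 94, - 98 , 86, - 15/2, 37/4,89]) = [ - 98, - 15/2, 37/4,12,  15, 68,86,89,94 ] 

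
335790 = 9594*35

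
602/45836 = 43/3274= 0.01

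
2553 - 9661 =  - 7108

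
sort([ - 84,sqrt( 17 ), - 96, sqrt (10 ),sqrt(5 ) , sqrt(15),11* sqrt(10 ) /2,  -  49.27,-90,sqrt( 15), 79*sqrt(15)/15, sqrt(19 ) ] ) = [ - 96 ,-90 , - 84, - 49.27, sqrt(5),sqrt (10),sqrt(15 ), sqrt (15), sqrt( 17),sqrt( 19) , 11*sqrt(10)/2, 79*sqrt( 15) /15] 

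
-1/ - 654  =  1/654 = 0.00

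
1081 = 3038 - 1957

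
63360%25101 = 13158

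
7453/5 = 1490 + 3/5=1490.60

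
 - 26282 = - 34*773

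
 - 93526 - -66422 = -27104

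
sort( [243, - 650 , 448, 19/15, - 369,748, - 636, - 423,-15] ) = [-650,  -  636, - 423, - 369,-15,  19/15,243, 448,748 ]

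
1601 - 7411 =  - 5810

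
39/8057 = 39/8057 = 0.00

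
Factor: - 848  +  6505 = 5657^1 = 5657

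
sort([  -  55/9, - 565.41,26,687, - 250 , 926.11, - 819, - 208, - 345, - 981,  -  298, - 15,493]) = [ - 981,- 819,-565.41 , - 345, - 298, - 250, - 208, - 15, - 55/9,26,493, 687 , 926.11]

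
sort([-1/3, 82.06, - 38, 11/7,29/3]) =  [ - 38, - 1/3,11/7,29/3, 82.06 ]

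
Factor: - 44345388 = -2^2* 3^1*37^1*99877^1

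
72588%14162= 1778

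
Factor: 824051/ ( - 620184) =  - 2^(-3)*3^( - 1) * 47^1 *89^1 * 197^1*25841^ ( - 1 ) 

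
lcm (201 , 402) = 402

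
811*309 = 250599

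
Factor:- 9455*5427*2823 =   -  144854580555= - 3^5*5^1*31^1 * 61^1*67^1*941^1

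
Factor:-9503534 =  - 2^1 * 19^1*449^1 * 557^1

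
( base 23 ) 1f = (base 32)16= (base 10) 38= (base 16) 26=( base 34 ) 14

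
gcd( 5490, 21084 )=6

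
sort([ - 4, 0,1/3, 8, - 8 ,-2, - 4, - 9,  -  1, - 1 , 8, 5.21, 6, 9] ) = [- 9,-8,-4, - 4, - 2,- 1, - 1, 0, 1/3 , 5.21, 6, 8, 8, 9]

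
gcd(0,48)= 48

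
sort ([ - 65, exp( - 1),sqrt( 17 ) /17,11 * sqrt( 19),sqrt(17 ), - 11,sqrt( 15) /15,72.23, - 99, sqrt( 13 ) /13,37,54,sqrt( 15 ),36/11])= [  -  99, - 65, - 11, sqrt( 17)/17,sqrt( 15)/15, sqrt( 13)/13,  exp(-1 ),36/11,sqrt (15 ), sqrt( 17)  ,  37,11*sqrt ( 19 ) , 54,72.23] 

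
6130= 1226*5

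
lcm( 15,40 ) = 120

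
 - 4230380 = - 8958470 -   -  4728090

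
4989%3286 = 1703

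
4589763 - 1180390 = 3409373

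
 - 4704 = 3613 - 8317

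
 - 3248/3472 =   -  1 + 2/31 = - 0.94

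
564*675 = 380700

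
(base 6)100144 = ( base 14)2c00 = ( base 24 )deg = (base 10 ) 7840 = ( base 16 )1EA0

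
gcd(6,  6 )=6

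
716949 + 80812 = 797761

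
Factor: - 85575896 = -2^3*7^1*1528141^1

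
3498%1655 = 188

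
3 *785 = 2355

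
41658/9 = 13886/3= 4628.67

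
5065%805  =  235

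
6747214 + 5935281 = 12682495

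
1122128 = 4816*233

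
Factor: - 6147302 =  - 2^1*7^1*17^1 * 23^1*1123^1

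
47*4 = 188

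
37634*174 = 6548316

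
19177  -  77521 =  - 58344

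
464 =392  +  72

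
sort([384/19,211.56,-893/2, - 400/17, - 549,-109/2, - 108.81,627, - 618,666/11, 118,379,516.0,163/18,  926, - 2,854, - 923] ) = [ - 923, - 618, - 549, - 893/2, - 108.81,-109/2, - 400/17, - 2,163/18,384/19 , 666/11,  118,211.56, 379,516.0,627, 854, 926 ] 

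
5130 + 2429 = 7559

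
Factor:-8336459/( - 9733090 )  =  2^(-1)*5^( - 1 )*19^1*67^ ( - 1) * 73^(-1 )*199^(- 1)*438761^1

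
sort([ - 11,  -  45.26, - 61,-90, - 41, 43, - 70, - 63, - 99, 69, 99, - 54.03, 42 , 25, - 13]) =[ - 99, - 90, - 70, - 63, - 61, - 54.03,- 45.26, - 41, - 13, - 11, 25, 42,  43,  69,99 ]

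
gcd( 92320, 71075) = 5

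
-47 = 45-92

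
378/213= 126/71 = 1.77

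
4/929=4/929 = 0.00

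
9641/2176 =9641/2176 = 4.43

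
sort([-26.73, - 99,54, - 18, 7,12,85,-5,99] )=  [  -  99,-26.73,- 18, - 5, 7,12,54, 85,99]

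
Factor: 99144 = 2^3*3^6*17^1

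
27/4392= 3/488  =  0.01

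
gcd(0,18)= 18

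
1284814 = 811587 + 473227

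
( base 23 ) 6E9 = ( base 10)3505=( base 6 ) 24121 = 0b110110110001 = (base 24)621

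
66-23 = 43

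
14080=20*704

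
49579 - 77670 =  - 28091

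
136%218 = 136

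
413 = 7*59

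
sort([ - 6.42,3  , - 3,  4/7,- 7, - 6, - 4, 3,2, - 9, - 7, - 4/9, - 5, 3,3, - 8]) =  [ - 9, - 8, - 7, - 7,-6.42, - 6, - 5, - 4, - 3, - 4/9,4/7 , 2, 3,3,3, 3]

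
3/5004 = 1/1668 =0.00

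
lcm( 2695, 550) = 26950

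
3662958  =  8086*453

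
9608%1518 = 500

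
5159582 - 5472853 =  - 313271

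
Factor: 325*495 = 160875 = 3^2 * 5^3*11^1* 13^1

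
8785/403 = 8785/403= 21.80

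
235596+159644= 395240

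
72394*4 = 289576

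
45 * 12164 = 547380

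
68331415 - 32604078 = 35727337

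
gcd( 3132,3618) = 54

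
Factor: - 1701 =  - 3^5  *7^1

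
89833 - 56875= 32958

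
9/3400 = 9/3400 =0.00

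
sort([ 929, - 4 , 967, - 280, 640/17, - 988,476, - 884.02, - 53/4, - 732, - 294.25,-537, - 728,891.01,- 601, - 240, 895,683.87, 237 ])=[-988, - 884.02, - 732, - 728, - 601,  -  537, - 294.25 ,  -  280, - 240,-53/4,-4,640/17  ,  237,476, 683.87,891.01,  895,929,967 ] 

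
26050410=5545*4698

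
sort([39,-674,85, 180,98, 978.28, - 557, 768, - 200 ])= [-674, -557, - 200 , 39,  85, 98,180, 768, 978.28 ]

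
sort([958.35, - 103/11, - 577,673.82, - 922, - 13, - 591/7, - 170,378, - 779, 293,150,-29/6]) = [ - 922,  -  779, - 577, - 170, - 591/7, - 13,  -  103/11, - 29/6,150,293,378,673.82, 958.35] 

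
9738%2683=1689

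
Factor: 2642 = 2^1*1321^1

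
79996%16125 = 15496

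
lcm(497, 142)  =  994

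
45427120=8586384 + 36840736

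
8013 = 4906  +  3107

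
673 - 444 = 229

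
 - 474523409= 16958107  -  491481516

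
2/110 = 1/55 =0.02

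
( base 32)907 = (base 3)110122121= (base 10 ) 9223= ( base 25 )EIN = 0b10010000000111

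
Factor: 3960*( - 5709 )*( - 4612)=104266435680 = 2^5 * 3^3*5^1*11^2*173^1*1153^1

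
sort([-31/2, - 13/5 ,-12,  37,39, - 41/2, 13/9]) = [ - 41/2, - 31/2,-12, - 13/5, 13/9,  37, 39] 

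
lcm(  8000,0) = 0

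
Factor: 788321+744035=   2^2*7^1*54727^1= 1532356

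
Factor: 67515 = 3^1*5^1*7^1*643^1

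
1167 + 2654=3821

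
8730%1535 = 1055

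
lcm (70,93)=6510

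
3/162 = 1/54 = 0.02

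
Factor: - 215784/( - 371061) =296/509 = 2^3 * 37^1*509^ ( - 1)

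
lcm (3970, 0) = 0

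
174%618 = 174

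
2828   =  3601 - 773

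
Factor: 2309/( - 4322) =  - 2^( - 1)*2161^( - 1 ) * 2309^1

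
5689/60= 94 + 49/60  =  94.82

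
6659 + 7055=13714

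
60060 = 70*858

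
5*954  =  4770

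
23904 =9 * 2656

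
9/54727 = 9/54727 = 0.00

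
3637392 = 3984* 913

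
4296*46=197616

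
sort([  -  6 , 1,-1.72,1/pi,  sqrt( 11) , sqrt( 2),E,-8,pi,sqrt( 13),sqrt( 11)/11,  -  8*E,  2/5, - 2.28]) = [ - 8*E, - 8, - 6, - 2.28,-1.72,sqrt( 11)/11, 1/pi,2/5, 1 , sqrt( 2),  E,  pi, sqrt(11), sqrt(13 )] 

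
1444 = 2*722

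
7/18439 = 7/18439 = 0.00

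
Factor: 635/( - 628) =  - 2^(- 2)*5^1* 127^1*157^(-1)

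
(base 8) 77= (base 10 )63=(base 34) 1t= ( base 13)4B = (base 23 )2h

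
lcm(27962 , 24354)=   754974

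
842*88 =74096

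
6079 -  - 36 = 6115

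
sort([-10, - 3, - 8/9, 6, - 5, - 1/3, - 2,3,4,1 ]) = [-10, - 5, - 3, - 2, - 8/9,-1/3, 1,3,  4 , 6] 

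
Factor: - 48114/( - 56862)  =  11/13 = 11^1*13^( - 1 ) 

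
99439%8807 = 2562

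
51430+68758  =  120188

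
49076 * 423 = 20759148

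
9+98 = 107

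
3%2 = 1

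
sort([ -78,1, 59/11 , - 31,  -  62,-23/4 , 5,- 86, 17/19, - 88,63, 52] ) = [ - 88 , - 86,- 78 , -62, - 31, - 23/4, 17/19, 1,5, 59/11, 52,63]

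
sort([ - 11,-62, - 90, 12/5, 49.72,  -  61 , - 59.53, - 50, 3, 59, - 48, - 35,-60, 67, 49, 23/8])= [ - 90,  -  62, - 61,  -  60, - 59.53, -50, - 48,  -  35, - 11, 12/5, 23/8,  3, 49, 49.72,  59,  67] 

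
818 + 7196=8014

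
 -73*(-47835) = 3491955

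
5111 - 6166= - 1055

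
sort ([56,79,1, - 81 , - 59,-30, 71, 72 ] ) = [-81 , - 59, - 30,1,56 , 71, 72,79]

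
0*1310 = 0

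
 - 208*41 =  - 8528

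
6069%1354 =653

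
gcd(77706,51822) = 18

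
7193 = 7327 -134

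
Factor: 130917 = 3^1* 17^2*151^1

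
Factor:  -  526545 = - 3^2*5^1 * 11701^1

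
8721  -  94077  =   - 85356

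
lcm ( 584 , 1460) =2920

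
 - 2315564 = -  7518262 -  - 5202698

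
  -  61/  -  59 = 1 + 2/59 = 1.03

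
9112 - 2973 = 6139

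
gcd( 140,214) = 2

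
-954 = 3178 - 4132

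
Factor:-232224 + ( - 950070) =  - 1182294 = - 2^1*3^2 * 19^1*3457^1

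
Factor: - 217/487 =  - 7^1*31^1 * 487^(-1) 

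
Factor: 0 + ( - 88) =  - 2^3*11^1 = - 88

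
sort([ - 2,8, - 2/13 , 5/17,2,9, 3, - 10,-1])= [ - 10, - 2, - 1,-2/13 , 5/17,2 , 3,8, 9 ] 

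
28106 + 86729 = 114835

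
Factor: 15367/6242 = 2^( - 1 )*11^2* 127^1*3121^( - 1 )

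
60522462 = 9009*6718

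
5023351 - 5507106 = - 483755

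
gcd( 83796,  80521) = 1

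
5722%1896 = 34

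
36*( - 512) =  - 18432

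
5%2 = 1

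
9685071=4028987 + 5656084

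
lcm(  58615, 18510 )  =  351690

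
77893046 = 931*83666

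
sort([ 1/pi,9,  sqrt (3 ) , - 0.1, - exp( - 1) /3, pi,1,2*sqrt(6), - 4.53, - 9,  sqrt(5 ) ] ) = [  -  9, - 4.53, - exp ( - 1 )/3, -0.1, 1/pi, 1 , sqrt( 3 ) , sqrt(5), pi, 2*sqrt(6), 9] 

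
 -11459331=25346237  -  36805568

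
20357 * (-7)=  - 142499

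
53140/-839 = - 53140/839=- 63.34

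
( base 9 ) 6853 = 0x13ce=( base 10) 5070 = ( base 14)1bc2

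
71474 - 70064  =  1410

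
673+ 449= 1122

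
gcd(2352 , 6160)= 112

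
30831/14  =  2202+3/14 = 2202.21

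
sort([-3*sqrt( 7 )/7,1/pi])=[ - 3*sqrt( 7)/7,1/pi ] 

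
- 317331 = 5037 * ( - 63)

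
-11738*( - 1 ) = 11738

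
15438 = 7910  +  7528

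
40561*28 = 1135708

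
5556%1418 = 1302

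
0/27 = 0 = 0.00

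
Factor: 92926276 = 2^2 * 23231569^1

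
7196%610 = 486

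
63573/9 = 7063 +2/3=7063.67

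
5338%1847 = 1644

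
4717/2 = 4717/2 = 2358.50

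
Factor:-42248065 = - 5^1*47^1* 179779^1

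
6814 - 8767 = -1953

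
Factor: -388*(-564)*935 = 204607920 = 2^4*3^1*5^1 * 11^1*17^1*47^1*97^1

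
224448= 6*37408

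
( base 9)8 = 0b1000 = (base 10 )8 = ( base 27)8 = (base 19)8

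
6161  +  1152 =7313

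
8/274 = 4/137 = 0.03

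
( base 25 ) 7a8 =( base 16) 1219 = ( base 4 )1020121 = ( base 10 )4633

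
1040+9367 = 10407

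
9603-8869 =734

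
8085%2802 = 2481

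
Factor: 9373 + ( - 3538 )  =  5835  =  3^1*5^1*389^1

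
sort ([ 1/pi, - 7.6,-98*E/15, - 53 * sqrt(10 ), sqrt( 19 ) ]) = [ - 53 *sqrt ( 10 ), - 98*E/15, - 7.6 , 1/pi, sqrt(19)]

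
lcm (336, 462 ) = 3696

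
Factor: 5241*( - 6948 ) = - 2^2 * 3^3*193^1*1747^1 = - 36414468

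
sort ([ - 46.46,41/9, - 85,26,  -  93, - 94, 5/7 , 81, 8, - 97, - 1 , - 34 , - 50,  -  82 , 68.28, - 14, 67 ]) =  [ - 97,- 94, - 93, - 85, - 82,-50, - 46.46, - 34,- 14, - 1, 5/7, 41/9,  8,26, 67, 68.28,  81]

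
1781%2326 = 1781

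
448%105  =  28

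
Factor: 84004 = 2^2*21001^1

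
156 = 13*12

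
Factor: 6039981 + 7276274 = 13316255  =  5^1*2663251^1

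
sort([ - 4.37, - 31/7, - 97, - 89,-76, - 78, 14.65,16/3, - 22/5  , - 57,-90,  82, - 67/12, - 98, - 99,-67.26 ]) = [ - 99, - 98, - 97, - 90, - 89, - 78, - 76, - 67.26, - 57, - 67/12, -31/7, - 22/5, - 4.37, 16/3,  14.65,  82]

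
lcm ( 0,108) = 0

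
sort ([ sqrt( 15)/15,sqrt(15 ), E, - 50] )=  [-50,sqrt( 15 )/15,E,sqrt( 15)] 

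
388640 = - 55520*( - 7)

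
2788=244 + 2544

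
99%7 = 1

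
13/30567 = 13/30567 = 0.00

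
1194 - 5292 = -4098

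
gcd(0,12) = 12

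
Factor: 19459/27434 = 2^(  -  1 )*43^( - 1 ) * 61^1 = 61/86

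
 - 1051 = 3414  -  4465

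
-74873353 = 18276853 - 93150206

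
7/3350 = 7/3350= 0.00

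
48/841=48/841 = 0.06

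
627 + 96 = 723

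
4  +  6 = 10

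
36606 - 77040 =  - 40434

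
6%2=0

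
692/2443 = 692/2443 = 0.28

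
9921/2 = 4960 + 1/2 = 4960.50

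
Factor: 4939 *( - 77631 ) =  - 383419509 = - 3^1*11^1 *113^1 * 229^1*449^1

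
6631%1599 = 235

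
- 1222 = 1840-3062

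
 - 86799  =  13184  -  99983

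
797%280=237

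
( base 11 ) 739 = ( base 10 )889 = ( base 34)Q5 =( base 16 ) 379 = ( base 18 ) 2D7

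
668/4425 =668/4425 = 0.15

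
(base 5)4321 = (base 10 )586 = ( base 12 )40a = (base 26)ME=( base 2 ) 1001001010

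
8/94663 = 8/94663 = 0.00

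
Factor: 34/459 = 2/27 = 2^1*3^( - 3 ) 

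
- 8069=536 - 8605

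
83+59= 142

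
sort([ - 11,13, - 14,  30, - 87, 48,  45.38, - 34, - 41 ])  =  [ - 87, - 41,  -  34,  -  14, - 11,13, 30, 45.38, 48 ]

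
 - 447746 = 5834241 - 6281987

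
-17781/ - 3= 5927/1 = 5927.00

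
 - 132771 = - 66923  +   - 65848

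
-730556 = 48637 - 779193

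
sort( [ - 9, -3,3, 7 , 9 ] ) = [ - 9, - 3, 3 , 7,9 ]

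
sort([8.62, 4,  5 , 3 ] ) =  [ 3,4, 5,8.62]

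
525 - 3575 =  - 3050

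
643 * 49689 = 31950027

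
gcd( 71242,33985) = 1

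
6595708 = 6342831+252877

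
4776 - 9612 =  - 4836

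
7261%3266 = 729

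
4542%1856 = 830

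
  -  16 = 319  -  335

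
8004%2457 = 633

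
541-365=176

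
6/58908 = 1/9818 = 0.00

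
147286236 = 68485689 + 78800547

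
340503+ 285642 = 626145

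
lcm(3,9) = 9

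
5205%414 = 237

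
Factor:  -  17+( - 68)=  - 5^1 * 17^1  =  - 85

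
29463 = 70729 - 41266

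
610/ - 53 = - 12+26/53 = -  11.51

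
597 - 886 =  - 289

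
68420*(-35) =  - 2394700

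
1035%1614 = 1035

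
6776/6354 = 1+211/3177= 1.07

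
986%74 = 24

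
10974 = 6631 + 4343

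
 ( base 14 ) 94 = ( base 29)4e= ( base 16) 82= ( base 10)130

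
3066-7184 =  - 4118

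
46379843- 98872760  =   - 52492917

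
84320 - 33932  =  50388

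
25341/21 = 8447/7 = 1206.71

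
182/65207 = 182/65207 = 0.00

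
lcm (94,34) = 1598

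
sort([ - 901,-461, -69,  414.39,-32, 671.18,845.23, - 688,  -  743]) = [ - 901,-743,-688, - 461  , -69,  -  32,414.39,671.18, 845.23]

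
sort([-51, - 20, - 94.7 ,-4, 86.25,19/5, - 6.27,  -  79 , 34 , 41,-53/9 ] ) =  [-94.7, - 79, - 51,-20, - 6.27, - 53/9 ,  -  4,19/5 , 34, 41,86.25]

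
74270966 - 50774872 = 23496094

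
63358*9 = 570222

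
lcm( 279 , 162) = 5022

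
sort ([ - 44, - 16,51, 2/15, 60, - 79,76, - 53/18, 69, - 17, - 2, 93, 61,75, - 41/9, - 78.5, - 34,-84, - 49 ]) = [ - 84, - 79, - 78.5, - 49, - 44, - 34, - 17, - 16, - 41/9,- 53/18, - 2, 2/15,51, 60,  61, 69, 75, 76,93] 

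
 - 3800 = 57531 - 61331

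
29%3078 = 29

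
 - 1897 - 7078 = -8975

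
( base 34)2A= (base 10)78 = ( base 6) 210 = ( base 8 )116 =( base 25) 33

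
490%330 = 160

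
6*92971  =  557826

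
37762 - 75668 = - 37906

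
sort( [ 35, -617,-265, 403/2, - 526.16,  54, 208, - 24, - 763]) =[-763, - 617, - 526.16, - 265,  -  24,  35, 54, 403/2, 208]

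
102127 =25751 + 76376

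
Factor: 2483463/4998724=2^( - 2 ) *3^1*827821^1*1249681^(-1)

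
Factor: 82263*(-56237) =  - 4626224331 = - 3^1*17^1*1613^1*56237^1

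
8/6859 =8/6859  =  0.00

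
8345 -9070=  - 725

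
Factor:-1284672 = -2^6* 3^1*6691^1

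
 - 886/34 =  - 443/17 = - 26.06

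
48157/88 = 48157/88 = 547.24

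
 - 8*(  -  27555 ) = 220440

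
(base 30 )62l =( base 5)133411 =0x1569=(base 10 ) 5481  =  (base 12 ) 3209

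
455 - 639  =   - 184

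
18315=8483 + 9832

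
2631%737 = 420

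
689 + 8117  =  8806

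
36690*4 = 146760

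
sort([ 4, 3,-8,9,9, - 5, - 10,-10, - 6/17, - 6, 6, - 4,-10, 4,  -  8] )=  [ - 10, - 10, - 10, - 8 , -8,-6,-5, - 4, - 6/17 , 3, 4, 4, 6, 9 , 9] 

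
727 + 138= 865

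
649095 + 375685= 1024780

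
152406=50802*3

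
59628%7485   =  7233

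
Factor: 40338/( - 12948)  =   -2^( - 1)*3^4*13^(-1 ) = -81/26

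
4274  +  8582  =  12856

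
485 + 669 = 1154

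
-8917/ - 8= 1114 + 5/8 = 1114.62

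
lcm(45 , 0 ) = 0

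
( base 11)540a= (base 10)7149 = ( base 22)EGL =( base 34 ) 669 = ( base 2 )1101111101101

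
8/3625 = 8/3625 = 0.00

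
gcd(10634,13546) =26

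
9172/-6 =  - 4586/3 = - 1528.67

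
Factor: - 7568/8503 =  - 688/773 = - 2^4*43^1*773^( - 1)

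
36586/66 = 1663/3 =554.33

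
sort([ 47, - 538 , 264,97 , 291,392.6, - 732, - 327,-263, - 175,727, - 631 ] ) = [ - 732, - 631 , - 538,-327,-263, - 175,47, 97,264, 291 , 392.6,727 ]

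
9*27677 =249093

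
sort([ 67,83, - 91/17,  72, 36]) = [  -  91/17, 36, 67 , 72,83 ]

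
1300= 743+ 557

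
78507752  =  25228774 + 53278978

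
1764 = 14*126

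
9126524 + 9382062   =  18508586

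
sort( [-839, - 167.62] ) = [-839, - 167.62]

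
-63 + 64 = 1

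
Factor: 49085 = 5^1*9817^1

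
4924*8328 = 41007072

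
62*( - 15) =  - 930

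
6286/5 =1257+ 1/5 =1257.20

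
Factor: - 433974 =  - 2^1*3^1*151^1*479^1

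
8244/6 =1374  =  1374.00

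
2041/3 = 680+1/3 = 680.33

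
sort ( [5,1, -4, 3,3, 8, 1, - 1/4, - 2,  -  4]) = [- 4,  -  4, -2,  -  1/4,1,  1,3,3,5,8]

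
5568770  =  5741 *970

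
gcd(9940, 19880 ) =9940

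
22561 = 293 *77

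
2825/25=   113 = 113.00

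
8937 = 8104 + 833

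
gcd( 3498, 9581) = 11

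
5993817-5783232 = 210585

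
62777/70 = 62777/70 = 896.81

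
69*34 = 2346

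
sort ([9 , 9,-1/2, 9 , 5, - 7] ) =[ - 7, - 1/2, 5, 9,9,9]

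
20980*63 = 1321740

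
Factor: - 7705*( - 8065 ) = 62140825 = 5^2 * 23^1 * 67^1*1613^1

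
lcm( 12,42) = 84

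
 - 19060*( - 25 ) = 476500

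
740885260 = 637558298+103326962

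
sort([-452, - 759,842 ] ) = [ - 759, - 452,  842]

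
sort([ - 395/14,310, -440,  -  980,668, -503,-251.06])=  [ - 980, - 503, - 440,-251.06, -395/14, 310,668]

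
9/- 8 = -9/8 =-1.12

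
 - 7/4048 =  - 1+4041/4048 = - 0.00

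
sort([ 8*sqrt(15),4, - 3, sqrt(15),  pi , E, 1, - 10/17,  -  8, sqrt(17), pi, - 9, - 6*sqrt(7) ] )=[- 6*sqrt( 7 ), - 9, - 8 , - 3, - 10/17, 1, E , pi,pi , sqrt(15), 4, sqrt(17 ), 8*sqrt(15)]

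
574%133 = 42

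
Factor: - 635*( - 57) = 3^1*5^1*19^1*127^1 = 36195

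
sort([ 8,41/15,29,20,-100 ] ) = [  -  100 , 41/15, 8,20 , 29 ]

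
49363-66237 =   -  16874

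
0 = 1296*0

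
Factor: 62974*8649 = 2^1*3^2*23^1*31^2*37^2 = 544662126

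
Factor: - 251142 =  - 2^1*3^1*19^1*2203^1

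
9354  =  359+8995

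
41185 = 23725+17460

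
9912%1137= 816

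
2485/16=155 + 5/16 = 155.31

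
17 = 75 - 58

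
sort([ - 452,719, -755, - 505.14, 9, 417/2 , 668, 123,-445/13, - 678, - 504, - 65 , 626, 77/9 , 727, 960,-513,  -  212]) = [-755 , - 678, - 513, - 505.14, - 504, - 452,-212, - 65,  -  445/13, 77/9, 9, 123,417/2,626,668, 719, 727, 960 ]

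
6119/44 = 139 + 3/44 = 139.07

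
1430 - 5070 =- 3640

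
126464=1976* 64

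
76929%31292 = 14345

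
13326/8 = 6663/4 = 1665.75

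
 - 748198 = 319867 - 1068065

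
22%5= 2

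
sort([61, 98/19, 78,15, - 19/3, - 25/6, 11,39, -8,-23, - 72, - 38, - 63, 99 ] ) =[ - 72, - 63, - 38,-23,-8, - 19/3, - 25/6, 98/19, 11, 15, 39, 61, 78, 99 ] 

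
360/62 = 5 + 25/31 = 5.81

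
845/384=2 + 77/384  =  2.20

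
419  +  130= 549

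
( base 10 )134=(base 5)1014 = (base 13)A4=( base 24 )5e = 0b10000110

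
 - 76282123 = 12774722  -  89056845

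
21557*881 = 18991717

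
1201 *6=7206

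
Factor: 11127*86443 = 961851261 = 3^1*7^1*53^1*233^1*3709^1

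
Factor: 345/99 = 115/33 = 3^( - 1 ) * 5^1* 11^( - 1) * 23^1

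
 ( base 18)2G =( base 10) 52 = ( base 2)110100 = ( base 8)64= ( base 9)57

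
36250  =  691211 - 654961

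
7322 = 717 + 6605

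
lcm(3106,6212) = 6212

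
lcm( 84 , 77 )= 924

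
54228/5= 54228/5=10845.60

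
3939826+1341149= 5280975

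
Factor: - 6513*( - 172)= 1120236 = 2^2*3^1*13^1*43^1*167^1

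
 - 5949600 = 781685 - 6731285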